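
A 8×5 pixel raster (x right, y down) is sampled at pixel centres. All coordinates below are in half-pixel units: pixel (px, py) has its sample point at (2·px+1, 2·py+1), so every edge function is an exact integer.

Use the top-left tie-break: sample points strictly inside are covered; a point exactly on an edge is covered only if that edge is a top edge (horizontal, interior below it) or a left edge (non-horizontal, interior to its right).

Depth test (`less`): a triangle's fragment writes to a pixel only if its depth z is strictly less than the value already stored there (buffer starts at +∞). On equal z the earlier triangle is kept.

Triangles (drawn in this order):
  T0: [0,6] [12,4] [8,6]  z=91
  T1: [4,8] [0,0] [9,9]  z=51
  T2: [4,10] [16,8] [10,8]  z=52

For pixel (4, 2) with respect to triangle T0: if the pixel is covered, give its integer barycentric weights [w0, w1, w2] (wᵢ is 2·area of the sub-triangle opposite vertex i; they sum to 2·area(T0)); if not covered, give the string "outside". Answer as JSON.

T0:
  2·area = 16
  edge (0, 6)→(12, 4): d=(12,-2) top-left  bias=+0
  edge (12, 4)→(8, 6): d=(-4,2) right/bottom  bias=-1
  edge (8, 6)→(0, 6): d=(-8,0) right/bottom  bias=-1
    (3,2)@(7, 5): e=[2,6,8] → █
    (4,2)@(9, 5): e=[6,2,8] → █
    (5,2)@(11, 5): e=[10,-2,8] → ·
    (3,3)@(7, 7): e=[26,-2,-8] → ·
    (4,3)@(9, 7): e=[30,-6,-8] → ·
  covered (2 px):
    · · · · · · · ·
    · · · · · · · ·
    · · · █ █ · · ·
    · · · · · · · ·
    · · · · · · · ·
T1:
  2·area = 36
  edge (4, 8)→(0, 0): d=(-4,-8) top-left  bias=+0
  edge (0, 0)→(9, 9): d=(9,9) right/bottom  bias=-1
  edge (9, 9)→(4, 8): d=(-5,-1) top-left  bias=+0
    (0,0)@(1, 1): e=[4,0,32] → ·  [on edge]
    (1,1)@(3, 3): e=[12,0,24] → ·  [on edge]
    (1,2)@(3, 5): e=[4,18,14] → █
    (2,2)@(5, 5): e=[20,0,16] → ·  [on edge]
    (1,3)@(3, 7): e=[-4,36,4] → ·
    (2,3)@(5, 7): e=[12,18,6] → █
    (3,3)@(7, 7): e=[28,0,8] → ·  [on edge]
    (2,4)@(5, 9): e=[4,36,-4] → ·
    (4,4)@(9, 9): e=[36,0,0] → ·  [on edge]
  covered (2 px):
    · · · · · · · ·
    · · · · · · · ·
    · █ · · · · · ·
    · · █ · · · · ·
    · · · · · · · ·
T2:
  2·area = 12  (B↔C swapped to make it positive)
  edge (4, 10)→(10, 8): d=(6,-2) top-left  bias=+0
  edge (10, 8)→(16, 8): d=(6,0) top-left  bias=+0
  edge (16, 8)→(4, 10): d=(-12,2) right/bottom  bias=-1
    (6,3)@(13, 7): e=[0,-6,18] → ·  [on edge]
    (3,4)@(7, 9): e=[0,6,6] → █  [on edge]
    (4,4)@(9, 9): e=[4,6,2] → █
    (5,4)@(11, 9): e=[8,6,-2] → ·
  covered (2 px):
    · · · · · · · ·
    · · · · · · · ·
    · · · · · · · ·
    · · · · · · · ·
    · · · █ █ · · ·

Final: [2,8,6]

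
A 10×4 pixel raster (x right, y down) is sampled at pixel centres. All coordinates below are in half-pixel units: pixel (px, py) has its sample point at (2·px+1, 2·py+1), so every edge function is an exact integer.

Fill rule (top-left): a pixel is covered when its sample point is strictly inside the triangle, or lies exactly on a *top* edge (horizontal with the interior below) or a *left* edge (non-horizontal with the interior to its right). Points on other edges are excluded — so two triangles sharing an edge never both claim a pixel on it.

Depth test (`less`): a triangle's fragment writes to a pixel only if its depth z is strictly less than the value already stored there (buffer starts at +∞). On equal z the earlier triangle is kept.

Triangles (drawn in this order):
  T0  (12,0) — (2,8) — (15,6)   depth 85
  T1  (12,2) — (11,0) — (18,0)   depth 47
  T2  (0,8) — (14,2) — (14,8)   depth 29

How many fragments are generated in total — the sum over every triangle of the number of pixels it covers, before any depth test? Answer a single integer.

T0:
  2·area = 84  (B↔C swapped to make it positive)
  edge (12, 0)→(15, 6): d=(3,6) right/bottom  bias=-1
  edge (15, 6)→(2, 8): d=(-13,2) right/bottom  bias=-1
  edge (2, 8)→(12, 0): d=(10,-8) top-left  bias=+0
    (5,0)@(11, 1): e=[9,73,2] → X
    (6,0)@(13, 1): e=[-3,69,18] → .
    (4,1)@(9, 3): e=[27,51,6] → X
    (6,1)@(13, 3): e=[3,43,38] → X
    (7,1)@(15, 3): e=[-9,39,54] → .
    (3,2)@(7, 5): e=[45,29,10] → X
    (7,2)@(15, 5): e=[-3,13,74] → .
    (2,3)@(5, 7): e=[63,7,14] → X
    (4,3)@(9, 7): e=[39,-1,46] → .
    (5,3)@(11, 7): e=[27,-5,62] → .
    (6,3)@(13, 7): e=[15,-9,78] → .
  covered (10 px):
    . . . . . X . . . .
    . . . . X X X . . .
    . . . X X X X . . .
    . . X X . . . . . .
T1:
  2·area = 14
  edge (12, 2)→(11, 0): d=(-1,-2) top-left  bias=+0
  edge (11, 0)→(18, 0): d=(7,0) top-left  bias=+0
  edge (18, 0)→(12, 2): d=(-6,2) right/bottom  bias=-1
    (6,0)@(13, 1): e=[3,7,4] → X
    (7,0)@(15, 1): e=[7,7,0] → .  [on edge]
    (4,1)@(9, 3): e=[-7,21,0] → .  [on edge]
    (6,1)@(13, 3): e=[1,21,-8] → .
    (1,2)@(3, 5): e=[-21,35,0] → .  [on edge]
  covered (1 px):
    . . . . . . X . . .
    . . . . . . . . . .
    . . . . . . . . . .
    . . . . . . . . . .
T2:
  2·area = 84
  edge (0, 8)→(14, 2): d=(14,-6) top-left  bias=+0
  edge (14, 2)→(14, 8): d=(0,6) right/bottom  bias=-1
  edge (14, 8)→(0, 8): d=(-14,0) right/bottom  bias=-1
    (6,1)@(13, 3): e=[8,6,70] → X
    (7,1)@(15, 3): e=[20,-6,70] → .
    (3,2)@(7, 5): e=[0,42,42] → X  [on edge]
    (4,2)@(9, 5): e=[12,30,42] → X
    (5,2)@(11, 5): e=[24,18,42] → X
    (7,2)@(15, 5): e=[48,-6,42] → .
    (1,3)@(3, 7): e=[4,66,14] → X
    (2,3)@(5, 7): e=[16,54,14] → X
    (7,3)@(15, 7): e=[76,-6,14] → .
  covered (11 px):
    . . . . . . . . . .
    . . . . . . X . . .
    . . . X X X X . . .
    . X X X X X X . . .

Final: 22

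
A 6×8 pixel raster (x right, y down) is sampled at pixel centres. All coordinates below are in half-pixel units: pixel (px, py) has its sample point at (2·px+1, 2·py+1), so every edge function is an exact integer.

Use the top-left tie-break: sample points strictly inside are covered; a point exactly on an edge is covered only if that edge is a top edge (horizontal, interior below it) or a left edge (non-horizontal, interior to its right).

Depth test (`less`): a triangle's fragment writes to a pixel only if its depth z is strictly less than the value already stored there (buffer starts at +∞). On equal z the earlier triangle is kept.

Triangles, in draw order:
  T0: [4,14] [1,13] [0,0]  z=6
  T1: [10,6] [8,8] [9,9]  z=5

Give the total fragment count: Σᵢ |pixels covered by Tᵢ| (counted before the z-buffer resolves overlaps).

T0:
  2·area = 38
  edge (4, 14)→(1, 13): d=(-3,-1) top-left  bias=+0
  edge (1, 13)→(0, 0): d=(-1,-13) top-left  bias=+0
  edge (0, 0)→(4, 14): d=(4,14) right/bottom  bias=-1
    (0,2)@(1, 5): e=[24,8,6] → #
    (1,2)@(3, 5): e=[26,34,-22] → ·
    (0,3)@(1, 7): e=[18,6,14] → #
    (1,3)@(3, 7): e=[20,32,-14] → ·
    (0,4)@(1, 9): e=[12,4,22] → #
    (1,4)@(3, 9): e=[14,30,-6] → ·
    (0,5)@(1, 11): e=[6,2,30] → #
    (1,5)@(3, 11): e=[8,28,2] → #
    (2,5)@(5, 11): e=[10,54,-26] → ·
    (0,6)@(1, 13): e=[0,0,38] → #  [on edge]
    (2,6)@(5, 13): e=[4,52,-18] → ·
    (0,7)@(1, 15): e=[-6,-2,46] → ·
    (3,7)@(7, 15): e=[0,76,-38] → ·  [on edge]
  covered (7 px):
    · · · · · ·
    · · · · · ·
    # · · · · ·
    # · · · · ·
    # · · · · ·
    # # · · · ·
    # # · · · ·
    · · · · · ·
T1:
  2·area = 4  (B↔C swapped to make it positive)
  edge (10, 6)→(9, 9): d=(-1,3) right/bottom  bias=-1
  edge (9, 9)→(8, 8): d=(-1,-1) top-left  bias=+0
  edge (8, 8)→(10, 6): d=(2,-2) top-left  bias=+0
    (0,0)@(1, 1): e=[32,0,-28] → ·  [on edge]
    (1,1)@(3, 3): e=[24,0,-20] → ·  [on edge]
    (5,1)@(11, 3): e=[0,8,-4] → ·  [on edge]
    (2,2)@(5, 5): e=[16,0,-12] → ·  [on edge]
    (5,2)@(11, 5): e=[-2,6,0] → ·  [on edge]
    (3,3)@(7, 7): e=[8,0,-4] → ·  [on edge]
    (4,3)@(9, 7): e=[2,2,0] → #  [on edge]
    (5,3)@(11, 7): e=[-4,4,4] → ·
    (3,4)@(7, 9): e=[6,-2,0] → ·  [on edge]
    (4,4)@(9, 9): e=[0,0,4] → ·  [on edge]
    (2,5)@(5, 11): e=[10,-6,0] → ·  [on edge]
    (5,5)@(11, 11): e=[-8,0,12] → ·  [on edge]
    (1,6)@(3, 13): e=[14,-10,0] → ·  [on edge]
    (0,7)@(1, 15): e=[18,-14,0] → ·  [on edge]
    (3,7)@(7, 15): e=[0,-8,12] → ·  [on edge]
  covered (1 px):
    · · · · · ·
    · · · · · ·
    · · · · · ·
    · · · · # ·
    · · · · · ·
    · · · · · ·
    · · · · · ·
    · · · · · ·

Result: 8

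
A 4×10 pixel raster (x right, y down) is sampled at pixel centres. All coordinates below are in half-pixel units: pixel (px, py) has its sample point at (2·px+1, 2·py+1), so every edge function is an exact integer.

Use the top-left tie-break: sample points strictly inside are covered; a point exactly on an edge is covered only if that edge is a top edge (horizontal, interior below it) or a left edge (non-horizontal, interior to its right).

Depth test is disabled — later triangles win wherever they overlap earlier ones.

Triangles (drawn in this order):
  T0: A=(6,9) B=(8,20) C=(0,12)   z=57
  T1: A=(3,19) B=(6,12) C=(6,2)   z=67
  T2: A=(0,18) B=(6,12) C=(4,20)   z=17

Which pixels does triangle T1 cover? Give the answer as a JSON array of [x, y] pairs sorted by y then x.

T0:
  2·area = 72
  edge (6, 9)→(8, 20): d=(2,11) right/bottom  bias=-1
  edge (8, 20)→(0, 12): d=(-8,-8) top-left  bias=+0
  edge (0, 12)→(6, 9): d=(6,-3) top-left  bias=+0
    (1,5)@(3, 11): e=[37,32,3] → #
    (2,5)@(5, 11): e=[15,48,9] → #
    (3,5)@(7, 11): e=[-7,64,15] → ·
    (0,6)@(1, 13): e=[63,0,9] → #  [on edge]
    (3,6)@(7, 13): e=[-3,48,27] → ·
    (0,7)@(1, 15): e=[67,-16,21] → ·
    (1,7)@(3, 15): e=[45,0,27] → #  [on edge]
    (3,7)@(7, 15): e=[1,32,39] → #
    (1,8)@(3, 17): e=[49,-16,39] → ·
    (2,8)@(5, 17): e=[27,0,45] → #  [on edge]
    (2,9)@(5, 19): e=[31,-16,57] → ·
    (3,9)@(7, 19): e=[9,0,63] → #  [on edge]
  covered (11 px):
    · · · ·
    · · · ·
    · · · ·
    · · · ·
    · · · ·
    · # # ·
    # # # ·
    · # # #
    · · # #
    · · · #
T1:
  2·area = 30  (B↔C swapped to make it positive)
  edge (3, 19)→(6, 2): d=(3,-17) top-left  bias=+0
  edge (6, 2)→(6, 12): d=(0,10) right/bottom  bias=-1
  edge (6, 12)→(3, 19): d=(-3,7) right/bottom  bias=-1
    (2,4)@(5, 9): e=[4,10,16] → #
    (3,4)@(7, 9): e=[38,-10,2] → ·
    (2,5)@(5, 11): e=[10,10,10] → #
    (3,5)@(7, 11): e=[44,-10,-4] → ·
    (2,6)@(5, 13): e=[16,10,4] → #
    (3,6)@(7, 13): e=[50,-10,-10] → ·
    (2,7)@(5, 15): e=[22,10,-2] → ·
    (1,9)@(3, 19): e=[0,30,0] → ·  [on edge]
  covered (3 px):
    · · · ·
    · · · ·
    · · · ·
    · · · ·
    · · # ·
    · · # ·
    · · # ·
    · · · ·
    · · · ·
    · · · ·
T2:
  2·area = 36
  edge (0, 18)→(6, 12): d=(6,-6) top-left  bias=+0
  edge (6, 12)→(4, 20): d=(-2,8) right/bottom  bias=-1
  edge (4, 20)→(0, 18): d=(-4,-2) top-left  bias=+0
    (3,5)@(7, 11): e=[0,-6,42] → ·  [on edge]
    (2,6)@(5, 13): e=[0,6,30] → #  [on edge]
    (3,6)@(7, 13): e=[12,-10,34] → ·
    (1,7)@(3, 15): e=[0,18,18] → #  [on edge]
    (3,7)@(7, 15): e=[24,-14,26] → ·
    (0,8)@(1, 17): e=[0,30,6] → #  [on edge]
    (2,8)@(5, 17): e=[24,-2,14] → ·
    (0,9)@(1, 19): e=[12,26,-2] → ·
    (1,9)@(3, 19): e=[24,10,2] → #
    (2,9)@(5, 19): e=[36,-6,6] → ·
  covered (6 px):
    · · · ·
    · · · ·
    · · · ·
    · · · ·
    · · · ·
    · · · ·
    · · # ·
    · # # ·
    # # · ·
    · # · ·

Answer: [[2,4],[2,5],[2,6]]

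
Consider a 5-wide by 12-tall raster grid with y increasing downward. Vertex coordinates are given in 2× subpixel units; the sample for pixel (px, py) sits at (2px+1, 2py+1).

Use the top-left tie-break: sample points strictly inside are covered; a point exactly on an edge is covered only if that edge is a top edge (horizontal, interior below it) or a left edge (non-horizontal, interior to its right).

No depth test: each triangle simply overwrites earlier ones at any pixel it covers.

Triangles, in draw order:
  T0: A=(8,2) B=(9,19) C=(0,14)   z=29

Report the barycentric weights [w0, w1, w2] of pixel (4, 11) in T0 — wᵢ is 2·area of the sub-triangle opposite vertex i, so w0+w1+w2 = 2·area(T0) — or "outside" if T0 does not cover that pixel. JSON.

T0:
  2·area = 148
  edge (8, 2)→(9, 19): d=(1,17) right/bottom  bias=-1
  edge (9, 19)→(0, 14): d=(-9,-5) top-left  bias=+0
  edge (0, 14)→(8, 2): d=(8,-12) top-left  bias=+0
    (3,2)@(7, 5): e=[20,116,12] → #
    (4,2)@(9, 5): e=[-14,126,36] → ·
    (2,3)@(5, 7): e=[56,88,4] → #
    (4,3)@(9, 7): e=[-12,108,52] → ·
    (2,4)@(5, 9): e=[58,70,20] → #
    (4,4)@(9, 9): e=[-10,90,68] → ·
    (1,5)@(3, 11): e=[94,42,12] → #
    (4,5)@(9, 11): e=[-8,72,84] → ·
    (0,6)@(1, 13): e=[130,14,4] → #
    (4,6)@(9, 13): e=[-6,54,100] → ·
    (0,7)@(1, 15): e=[132,-4,20] → ·
    (1,7)@(3, 15): e=[98,6,44] → #
    (4,9)@(9, 19): e=[0,0,148] → ·  [on edge]
  covered (16 px):
    · · · · ·
    · · · · ·
    · · · # ·
    · · # # ·
    · · # # ·
    · # # # ·
    # # # # ·
    · # # # ·
    · · · # ·
    · · · · ·
    · · · · ·
    · · · · ·

Answer: "outside"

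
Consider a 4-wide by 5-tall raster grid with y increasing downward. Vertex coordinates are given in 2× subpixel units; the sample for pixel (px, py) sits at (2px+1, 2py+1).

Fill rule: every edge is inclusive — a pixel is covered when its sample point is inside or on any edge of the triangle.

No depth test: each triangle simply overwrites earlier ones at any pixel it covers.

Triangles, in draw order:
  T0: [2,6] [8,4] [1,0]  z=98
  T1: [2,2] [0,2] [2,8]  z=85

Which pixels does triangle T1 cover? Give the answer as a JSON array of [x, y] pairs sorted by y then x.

T0:
  2·area = 38  (B↔C swapped to make it positive)
  edge (2, 6)→(1, 0): d=(-1,-6) inclusive
  edge (1, 0)→(8, 4): d=(7,4) inclusive
  edge (8, 4)→(2, 6): d=(-6,2) inclusive
    (1,1)@(3, 3): e=[9,13,16] → X
    (2,1)@(5, 3): e=[21,5,12] → X
    (3,1)@(7, 3): e=[33,-3,8] → .
    (1,2)@(3, 5): e=[7,27,4] → X
    (2,2)@(5, 5): e=[19,19,0] → X  [on edge]
    (3,2)@(7, 5): e=[31,11,-4] → .
    (1,3)@(3, 7): e=[5,41,-8] → .
    (2,3)@(5, 7): e=[17,33,-12] → .
  covered (4 px):
    . . . .
    . X X .
    . X X .
    . . . .
    . . . .
T1:
  2·area = 12  (B↔C swapped to make it positive)
  edge (2, 2)→(2, 8): d=(0,6) inclusive
  edge (2, 8)→(0, 2): d=(-2,-6) inclusive
  edge (0, 2)→(2, 2): d=(2,0) inclusive
    (0,1)@(1, 3): e=[6,4,2] → X
    (1,1)@(3, 3): e=[-6,16,2] → .
    (0,2)@(1, 5): e=[6,0,6] → X  [on edge]
    (1,2)@(3, 5): e=[-6,12,6] → .
    (0,3)@(1, 7): e=[6,-4,10] → .
  covered (2 px):
    . . . .
    X . . .
    X . . .
    . . . .
    . . . .

Final: [[0,1],[0,2]]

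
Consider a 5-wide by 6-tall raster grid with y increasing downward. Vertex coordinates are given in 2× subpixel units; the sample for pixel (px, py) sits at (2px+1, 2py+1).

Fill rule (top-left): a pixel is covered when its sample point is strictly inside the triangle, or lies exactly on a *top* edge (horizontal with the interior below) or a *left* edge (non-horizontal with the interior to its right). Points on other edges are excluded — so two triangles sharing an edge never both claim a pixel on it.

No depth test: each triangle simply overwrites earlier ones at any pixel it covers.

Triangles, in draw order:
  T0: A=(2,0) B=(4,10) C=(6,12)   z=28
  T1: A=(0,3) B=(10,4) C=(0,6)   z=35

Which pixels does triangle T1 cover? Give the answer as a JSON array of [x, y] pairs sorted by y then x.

T0:
  2·area = 16  (B↔C swapped to make it positive)
  edge (2, 0)→(6, 12): d=(4,12) right/bottom  bias=-1
  edge (6, 12)→(4, 10): d=(-2,-2) top-left  bias=+0
  edge (4, 10)→(2, 0): d=(-2,-10) top-left  bias=+0
    (1,1)@(3, 3): e=[0,12,4] → .  [on edge]
    (1,2)@(3, 5): e=[8,8,0] → X  [on edge]
    (2,2)@(5, 5): e=[-16,12,20] → .
    (0,3)@(1, 7): e=[40,0,-24] → .  [on edge]
    (1,3)@(3, 7): e=[16,4,-4] → .
    (1,4)@(3, 9): e=[24,0,-8] → .  [on edge]
    (2,4)@(5, 9): e=[0,4,12] → .  [on edge]
    (2,5)@(5, 11): e=[8,0,8] → X  [on edge]
    (3,5)@(7, 11): e=[-16,4,28] → .
  covered (2 px):
    . . . . .
    . . . . .
    . X . . .
    . . . . .
    . . . . .
    . . X . .
T1:
  2·area = 30
  edge (0, 3)→(10, 4): d=(10,1) right/bottom  bias=-1
  edge (10, 4)→(0, 6): d=(-10,2) right/bottom  bias=-1
  edge (0, 6)→(0, 3): d=(0,-3) top-left  bias=+0
    (0,2)@(1, 5): e=[19,8,3] → X
    (1,2)@(3, 5): e=[17,4,9] → X
    (2,2)@(5, 5): e=[15,0,15] → .  [on edge]
    (0,3)@(1, 7): e=[39,-12,3] → .
    (1,3)@(3, 7): e=[37,-16,9] → .
  covered (2 px):
    . . . . .
    . . . . .
    X X . . .
    . . . . .
    . . . . .
    . . . . .

Result: [[0,2],[1,2]]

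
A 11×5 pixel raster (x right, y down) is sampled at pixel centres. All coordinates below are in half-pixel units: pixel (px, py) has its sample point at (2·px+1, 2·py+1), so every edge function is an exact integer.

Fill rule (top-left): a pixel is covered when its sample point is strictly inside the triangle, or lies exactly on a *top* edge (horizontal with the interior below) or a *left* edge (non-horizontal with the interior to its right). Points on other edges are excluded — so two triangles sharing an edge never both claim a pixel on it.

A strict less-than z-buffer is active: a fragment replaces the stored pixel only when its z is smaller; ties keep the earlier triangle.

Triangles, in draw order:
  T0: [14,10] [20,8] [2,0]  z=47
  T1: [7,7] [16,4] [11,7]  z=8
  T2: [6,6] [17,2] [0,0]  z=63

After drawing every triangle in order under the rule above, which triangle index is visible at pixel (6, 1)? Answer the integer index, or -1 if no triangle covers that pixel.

T0:
  2·area = 84  (B↔C swapped to make it positive)
  edge (14, 10)→(2, 0): d=(-12,-10) top-left  bias=+0
  edge (2, 0)→(20, 8): d=(18,8) right/bottom  bias=-1
  edge (20, 8)→(14, 10): d=(-6,2) right/bottom  bias=-1
    (3,1)@(7, 3): e=[14,14,56] → █
    (4,1)@(9, 3): e=[34,-2,52] → ·
    (3,2)@(7, 5): e=[-10,50,44] → ·
    (4,2)@(9, 5): e=[10,34,40] → █
    (5,2)@(11, 5): e=[30,18,36] → █
    (6,2)@(13, 5): e=[50,2,32] → █
    (7,2)@(15, 5): e=[70,-14,28] → ·
    (4,3)@(9, 7): e=[-14,70,28] → ·
    (5,3)@(11, 7): e=[6,54,24] → █
    (7,3)@(15, 7): e=[46,22,16] → █
    (8,3)@(17, 7): e=[66,6,12] → █
    (9,3)@(19, 7): e=[86,-10,8] → ·
    (8,4)@(17, 9): e=[42,42,0] → ·  [on edge]
  covered (10 px):
    · · · · · · · · · · ·
    · · · █ · · · · · · ·
    · · · · █ █ █ · · · ·
    · · · · · █ █ █ █ · ·
    · · · · · · █ █ · · ·
T1:
  2·area = 12
  edge (7, 7)→(16, 4): d=(9,-3) top-left  bias=+0
  edge (16, 4)→(11, 7): d=(-5,3) right/bottom  bias=-1
  edge (11, 7)→(7, 7): d=(-4,0) right/bottom  bias=-1
    (10,0)@(21, 1): e=[-12,0,24] → ·  [on edge]
    (9,1)@(19, 3): e=[0,-4,16] → ·  [on edge]
    (6,2)@(13, 5): e=[0,4,8] → █  [on edge]
    (7,2)@(15, 5): e=[6,-2,8] → ·
    (0,3)@(1, 7): e=[-18,30,0] → ·  [on edge]
    (1,3)@(3, 7): e=[-12,24,0] → ·  [on edge]
    (2,3)@(5, 7): e=[-6,18,0] → ·  [on edge]
    (3,3)@(7, 7): e=[0,12,0] → ·  [on edge]
    (4,3)@(9, 7): e=[6,6,0] → ·  [on edge]
    (5,3)@(11, 7): e=[12,0,0] → ·  [on edge]
    (6,3)@(13, 7): e=[18,-6,0] → ·  [on edge]
    (7,3)@(15, 7): e=[24,-12,0] → ·  [on edge]
    (8,3)@(17, 7): e=[30,-18,0] → ·  [on edge]
    (9,3)@(19, 7): e=[36,-24,0] → ·  [on edge]
    (10,3)@(21, 7): e=[42,-30,0] → ·  [on edge]
    (0,4)@(1, 9): e=[0,20,-8] → ·  [on edge]
  covered (1 px):
    · · · · · · · · · · ·
    · · · · · · · · · · ·
    · · · · · · █ · · · ·
    · · · · · · · · · · ·
    · · · · · · · · · · ·
T2:
  2·area = 90  (B↔C swapped to make it positive)
  edge (6, 6)→(0, 0): d=(-6,-6) top-left  bias=+0
  edge (0, 0)→(17, 2): d=(17,2) right/bottom  bias=-1
  edge (17, 2)→(6, 6): d=(-11,4) right/bottom  bias=-1
    (0,0)@(1, 1): e=[0,15,75] → █  [on edge]
    (1,0)@(3, 1): e=[12,11,67] → █
    (2,0)@(5, 1): e=[24,7,59] → █
    (3,0)@(7, 1): e=[36,3,51] → █
    (4,0)@(9, 1): e=[48,-1,43] → ·
    (0,1)@(1, 3): e=[-12,49,53] → ·
    (1,1)@(3, 3): e=[0,45,45] → █  [on edge]
    (4,1)@(9, 3): e=[36,33,21] → █
    (5,1)@(11, 3): e=[48,29,13] → █
    (6,1)@(13, 3): e=[60,25,5] → █
    (7,1)@(15, 3): e=[72,21,-3] → ·
    (1,2)@(3, 5): e=[-12,79,23] → ·
    (2,2)@(5, 5): e=[0,75,15] → █  [on edge]
    (3,3)@(7, 7): e=[0,105,-15] → ·  [on edge]
    (4,4)@(9, 9): e=[0,135,-45] → ·  [on edge]
  covered (12 px):
    █ █ █ █ · · · · · · ·
    · █ █ █ █ █ █ · · · ·
    · · █ █ · · · · · · ·
    · · · · · · · · · · ·
    · · · · · · · · · · ·

Z-buffer (winner per pixel, '.' = empty):
  2 2 2 2 . . . . . . .
  . 2 2 0 2 2 2 . . . .
  . . 2 2 0 0 1 . . . .
  . . . . . 0 0 0 0 . .
  . . . . . . 0 0 . . .

Answer: 2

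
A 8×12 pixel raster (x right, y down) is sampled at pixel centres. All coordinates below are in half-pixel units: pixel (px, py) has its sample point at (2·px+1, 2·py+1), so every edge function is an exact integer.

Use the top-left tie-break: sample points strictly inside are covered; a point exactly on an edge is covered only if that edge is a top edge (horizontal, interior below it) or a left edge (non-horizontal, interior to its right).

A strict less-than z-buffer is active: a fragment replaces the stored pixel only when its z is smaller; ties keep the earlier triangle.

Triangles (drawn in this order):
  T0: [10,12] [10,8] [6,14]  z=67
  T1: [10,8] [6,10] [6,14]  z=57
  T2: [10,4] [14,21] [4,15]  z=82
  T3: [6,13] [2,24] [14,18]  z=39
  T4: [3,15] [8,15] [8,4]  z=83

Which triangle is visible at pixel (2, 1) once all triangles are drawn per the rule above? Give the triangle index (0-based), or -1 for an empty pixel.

T0:
  2·area = 16  (B↔C swapped to make it positive)
  edge (10, 12)→(6, 14): d=(-4,2) right/bottom  bias=-1
  edge (6, 14)→(10, 8): d=(4,-6) top-left  bias=+0
  edge (10, 8)→(10, 12): d=(0,4) right/bottom  bias=-1
    (4,5)@(9, 11): e=[6,6,4] → X
    (5,5)@(11, 11): e=[2,18,-4] → .
    (3,6)@(7, 13): e=[2,2,12] → X
    (4,6)@(9, 13): e=[-2,14,4] → .
    (3,7)@(7, 15): e=[-6,10,12] → .
  covered (2 px):
    . . . . . . . .
    . . . . . . . .
    . . . . . . . .
    . . . . . . . .
    . . . . . . . .
    . . . . X . . .
    . . . X . . . .
    . . . . . . . .
    . . . . . . . .
    . . . . . . . .
    . . . . . . . .
    . . . . . . . .
T1:
  2·area = 16  (B↔C swapped to make it positive)
  edge (10, 8)→(6, 14): d=(-4,6) right/bottom  bias=-1
  edge (6, 14)→(6, 10): d=(0,-4) top-left  bias=+0
  edge (6, 10)→(10, 8): d=(4,-2) top-left  bias=+0
    (4,4)@(9, 9): e=[2,12,2] → X
    (5,4)@(11, 9): e=[-10,20,6] → .
    (3,5)@(7, 11): e=[6,4,6] → X
    (4,5)@(9, 11): e=[-6,12,10] → .
    (3,6)@(7, 13): e=[-2,4,14] → .
  covered (2 px):
    . . . . . . . .
    . . . . . . . .
    . . . . . . . .
    . . . . . . . .
    . . . . X . . .
    . . . X . . . .
    . . . . . . . .
    . . . . . . . .
    . . . . . . . .
    . . . . . . . .
    . . . . . . . .
    . . . . . . . .
T2:
  2·area = 146
  edge (10, 4)→(14, 21): d=(4,17) right/bottom  bias=-1
  edge (14, 21)→(4, 15): d=(-10,-6) top-left  bias=+0
  edge (4, 15)→(10, 4): d=(6,-11) top-left  bias=+0
    (4,3)@(9, 7): e=[29,110,7] → X
    (5,3)@(11, 7): e=[-5,122,29] → .
    (4,4)@(9, 9): e=[37,90,19] → X
    (5,4)@(11, 9): e=[3,102,41] → X
    (6,4)@(13, 9): e=[-31,114,63] → .
    (3,5)@(7, 11): e=[79,58,9] → X
    (6,5)@(13, 11): e=[-23,94,75] → .
    (3,6)@(7, 13): e=[87,38,21] → X
    (6,6)@(13, 13): e=[-15,74,87] → .
    (2,7)@(5, 15): e=[129,6,11] → X
    (6,7)@(13, 15): e=[-7,54,99] → .
    (2,8)@(5, 17): e=[137,-14,23] → .
  covered (18 px):
    . . . . . . . .
    . . . . . . . .
    . . . . . . . .
    . . . . X . . .
    . . . . X X . .
    . . . X X X . .
    . . . X X X . .
    . . X X X X . .
    . . . . X X X .
    . . . . . X X .
    . . . . . . . .
    . . . . . . . .
T3:
  2·area = 108  (B↔C swapped to make it positive)
  edge (6, 13)→(14, 18): d=(8,5) right/bottom  bias=-1
  edge (14, 18)→(2, 24): d=(-12,6) right/bottom  bias=-1
  edge (2, 24)→(6, 13): d=(4,-11) top-left  bias=+0
    (3,7)@(7, 15): e=[11,78,19] → X
    (4,7)@(9, 15): e=[1,66,41] → X
    (5,7)@(11, 15): e=[-9,54,63] → .
    (2,8)@(5, 17): e=[37,66,5] → X
    (5,8)@(11, 17): e=[7,30,71] → X
    (6,8)@(13, 17): e=[-3,18,93] → .
    (2,9)@(5, 19): e=[53,42,13] → X
    (6,9)@(13, 19): e=[13,-6,101] → .
    (2,10)@(5, 21): e=[69,18,21] → X
    (4,10)@(9, 21): e=[49,-6,65] → .
    (5,10)@(11, 21): e=[39,-18,87] → .
    (1,11)@(3, 23): e=[95,6,7] → X
  covered (13 px):
    . . . . . . . .
    . . . . . . . .
    . . . . . . . .
    . . . . . . . .
    . . . . . . . .
    . . . . . . . .
    . . . . . . . .
    . . . X X . . .
    . . X X X X . .
    . . X X X X . .
    . . X X . . . .
    . X . . . . . .
T4:
  2·area = 55  (B↔C swapped to make it positive)
  edge (3, 15)→(8, 4): d=(5,-11) top-left  bias=+0
  edge (8, 4)→(8, 15): d=(0,11) right/bottom  bias=-1
  edge (8, 15)→(3, 15): d=(-5,0) right/bottom  bias=-1
    (3,3)@(7, 7): e=[4,11,40] → X
    (4,3)@(9, 7): e=[26,-11,40] → .
    (3,4)@(7, 9): e=[14,11,30] → X
    (4,4)@(9, 9): e=[36,-11,30] → .
    (2,5)@(5, 11): e=[2,33,20] → X
    (4,5)@(9, 11): e=[46,-11,20] → .
    (2,6)@(5, 13): e=[12,33,10] → X
    (4,6)@(9, 13): e=[56,-11,10] → .
    (0,7)@(1, 15): e=[-22,77,0] → .  [on edge]
    (1,7)@(3, 15): e=[0,55,0] → .  [on edge]
    (2,7)@(5, 15): e=[22,33,0] → .  [on edge]
    (3,7)@(7, 15): e=[44,11,0] → .  [on edge]
    (4,7)@(9, 15): e=[66,-11,0] → .  [on edge]
    (5,7)@(11, 15): e=[88,-33,0] → .  [on edge]
    (6,7)@(13, 15): e=[110,-55,0] → .  [on edge]
    (7,7)@(15, 15): e=[132,-77,0] → .  [on edge]
  covered (6 px):
    . . . . . . . .
    . . . . . . . .
    . . . . . . . .
    . . . X . . . .
    . . . X . . . .
    . . X X . . . .
    . . X X . . . .
    . . . . . . . .
    . . . . . . . .
    . . . . . . . .
    . . . . . . . .
    . . . . . . . .

Z-buffer (winner per pixel, '.' = empty):
  . . . . . . . .
  . . . . . . . .
  . . . . . . . .
  . . . 4 2 . . .
  . . . 4 1 2 . .
  . . 4 1 0 2 . .
  . . 4 0 2 2 . .
  . . 2 3 3 2 . .
  . . 3 3 3 3 2 .
  . . 3 3 3 3 2 .
  . . 3 3 . . . .
  . 3 . . . . . .

Result: -1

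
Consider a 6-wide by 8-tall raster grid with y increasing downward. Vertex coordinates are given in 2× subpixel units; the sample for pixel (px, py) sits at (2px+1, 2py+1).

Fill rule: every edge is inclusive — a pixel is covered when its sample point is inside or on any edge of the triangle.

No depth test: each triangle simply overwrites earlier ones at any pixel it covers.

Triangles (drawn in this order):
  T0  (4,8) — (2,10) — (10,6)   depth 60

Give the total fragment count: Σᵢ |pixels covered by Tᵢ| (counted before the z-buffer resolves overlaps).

T0:
  2·area = 8  (B↔C swapped to make it positive)
  edge (4, 8)→(10, 6): d=(6,-2) inclusive
  edge (10, 6)→(2, 10): d=(-8,4) inclusive
  edge (2, 10)→(4, 8): d=(2,-2) inclusive
    (5,0)@(11, 1): e=[-28,36,0] → ·  [on edge]
    (4,1)@(9, 3): e=[-20,28,0] → ·  [on edge]
    (3,2)@(7, 5): e=[-12,20,0] → ·  [on edge]
    (2,3)@(5, 7): e=[-4,12,0] → ·  [on edge]
    (3,3)@(7, 7): e=[0,4,4] → #  [on edge]
    (4,3)@(9, 7): e=[4,-4,8] → ·
    (0,4)@(1, 9): e=[0,12,-4] → ·  [on edge]
    (1,4)@(3, 9): e=[4,4,0] → #  [on edge]
    (2,4)@(5, 9): e=[8,-4,4] → ·
    (3,4)@(7, 9): e=[12,-12,8] → ·
    (0,5)@(1, 11): e=[12,-4,0] → ·  [on edge]
    (1,5)@(3, 11): e=[16,-12,4] → ·
  covered (2 px):
    · · · · · ·
    · · · · · ·
    · · · · · ·
    · · · # · ·
    · # · · · ·
    · · · · · ·
    · · · · · ·
    · · · · · ·

Answer: 2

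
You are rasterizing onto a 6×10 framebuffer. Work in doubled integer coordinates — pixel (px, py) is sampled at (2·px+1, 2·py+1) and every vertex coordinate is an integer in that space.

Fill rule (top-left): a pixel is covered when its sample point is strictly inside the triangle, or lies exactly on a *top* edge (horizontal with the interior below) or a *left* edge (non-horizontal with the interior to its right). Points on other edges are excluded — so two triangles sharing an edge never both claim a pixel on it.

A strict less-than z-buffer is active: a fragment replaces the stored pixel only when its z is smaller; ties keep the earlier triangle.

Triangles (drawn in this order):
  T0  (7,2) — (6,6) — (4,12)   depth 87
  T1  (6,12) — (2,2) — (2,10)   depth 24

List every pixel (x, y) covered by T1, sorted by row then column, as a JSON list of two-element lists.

T0:
  2·area = 2
  edge (7, 2)→(6, 6): d=(-1,4) right/bottom  bias=-1
  edge (6, 6)→(4, 12): d=(-2,6) right/bottom  bias=-1
  edge (4, 12)→(7, 2): d=(3,-10) top-left  bias=+0
    (3,1)@(7, 3): e=[-1,0,3] → ·  [on edge]
    (2,4)@(5, 9): e=[1,0,1] → ·  [on edge]
    (1,7)@(3, 15): e=[3,0,-1] → ·  [on edge]
  covered (0 px):
    · · · · · ·
    · · · · · ·
    · · · · · ·
    · · · · · ·
    · · · · · ·
    · · · · · ·
    · · · · · ·
    · · · · · ·
    · · · · · ·
    · · · · · ·
T1:
  2·area = 32  (B↔C swapped to make it positive)
  edge (6, 12)→(2, 10): d=(-4,-2) top-left  bias=+0
  edge (2, 10)→(2, 2): d=(0,-8) top-left  bias=+0
  edge (2, 2)→(6, 12): d=(4,10) right/bottom  bias=-1
    (1,2)@(3, 5): e=[22,8,2] → #
    (2,2)@(5, 5): e=[26,24,-18] → ·
    (1,3)@(3, 7): e=[14,8,10] → #
    (2,3)@(5, 7): e=[18,24,-10] → ·
    (1,4)@(3, 9): e=[6,8,18] → #
    (2,4)@(5, 9): e=[10,24,-2] → ·
    (1,5)@(3, 11): e=[-2,8,26] → ·
    (2,5)@(5, 11): e=[2,24,6] → #
    (3,5)@(7, 11): e=[6,40,-14] → ·
    (2,6)@(5, 13): e=[-6,24,14] → ·
  covered (4 px):
    · · · · · ·
    · · · · · ·
    · # · · · ·
    · # · · · ·
    · # · · · ·
    · · # · · ·
    · · · · · ·
    · · · · · ·
    · · · · · ·
    · · · · · ·

Answer: [[1,2],[1,3],[1,4],[2,5]]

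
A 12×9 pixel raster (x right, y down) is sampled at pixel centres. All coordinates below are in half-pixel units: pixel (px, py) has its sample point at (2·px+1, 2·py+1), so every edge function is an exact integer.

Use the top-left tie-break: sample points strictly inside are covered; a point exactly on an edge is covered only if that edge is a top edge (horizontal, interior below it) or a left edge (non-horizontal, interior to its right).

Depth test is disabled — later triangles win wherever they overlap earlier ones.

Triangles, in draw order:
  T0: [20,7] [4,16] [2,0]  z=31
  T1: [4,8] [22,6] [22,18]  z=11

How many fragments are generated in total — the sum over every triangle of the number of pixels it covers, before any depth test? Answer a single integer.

T0:
  2·area = 274
  edge (20, 7)→(4, 16): d=(-16,9) right/bottom  bias=-1
  edge (4, 16)→(2, 0): d=(-2,-16) top-left  bias=+0
  edge (2, 0)→(20, 7): d=(18,7) right/bottom  bias=-1
    (1,0)@(3, 1): e=[249,14,11] → #
    (2,0)@(5, 1): e=[231,46,-3] → ·
    (1,1)@(3, 3): e=[217,10,47] → #
    (2,1)@(5, 3): e=[199,42,33] → #
    (3,1)@(7, 3): e=[181,74,19] → #
    (4,1)@(9, 3): e=[163,106,5] → #
    (5,1)@(11, 3): e=[145,138,-9] → ·
    (1,2)@(3, 5): e=[185,6,83] → #
    (5,2)@(11, 5): e=[113,134,27] → #
    (6,2)@(13, 5): e=[95,166,13] → #
    (7,2)@(15, 5): e=[77,198,-1] → ·
    (1,3)@(3, 7): e=[153,2,119] → #
  covered (34 px):
    · # · · · · · · · · · ·
    · # # # # · · · · · · ·
    · # # # # # # · · · · ·
    · # # # # # # # # # · ·
    · · # # # # # # · · · ·
    · · # # # # · · · · · ·
    · · # # # · · · · · · ·
    · · # · · · · · · · · ·
    · · · · · · · · · · · ·
T1:
  2·area = 216
  edge (4, 8)→(22, 6): d=(18,-2) top-left  bias=+0
  edge (22, 6)→(22, 18): d=(0,12) right/bottom  bias=-1
  edge (22, 18)→(4, 8): d=(-18,-10) top-left  bias=+0
    (6,3)@(13, 7): e=[0,108,108] → #  [on edge]
    (7,3)@(15, 7): e=[4,84,128] → #
    (8,3)@(17, 7): e=[8,60,148] → #
    (9,3)@(19, 7): e=[12,36,168] → #
    (10,3)@(21, 7): e=[16,12,188] → #
    (11,3)@(23, 7): e=[20,-12,208] → ·
    (3,4)@(7, 9): e=[24,180,12] → #
    (4,4)@(9, 9): e=[28,156,32] → #
    (5,4)@(11, 9): e=[32,132,52] → #
    (11,4)@(23, 9): e=[56,-12,172] → ·
    (3,5)@(7, 11): e=[60,180,-24] → ·
    (4,5)@(9, 11): e=[64,156,-4] → ·
    (6,6)@(13, 13): e=[108,108,0] → #  [on edge]
  covered (28 px):
    · · · · · · · · · · · ·
    · · · · · · · · · · · ·
    · · · · · · · · · · · ·
    · · · · · · # # # # # ·
    · · · # # # # # # # # ·
    · · · · · # # # # # # ·
    · · · · · · # # # # # ·
    · · · · · · · · # # # ·
    · · · · · · · · · · # ·

Result: 62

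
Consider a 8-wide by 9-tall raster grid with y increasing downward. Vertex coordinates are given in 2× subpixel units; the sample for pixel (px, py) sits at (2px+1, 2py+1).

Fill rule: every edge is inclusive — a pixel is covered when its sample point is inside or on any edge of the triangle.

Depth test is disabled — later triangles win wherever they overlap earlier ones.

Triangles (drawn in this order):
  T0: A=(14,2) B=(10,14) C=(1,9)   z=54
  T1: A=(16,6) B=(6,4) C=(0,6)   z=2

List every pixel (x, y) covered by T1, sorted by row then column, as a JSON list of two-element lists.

T0:
  2·area = 128
  edge (14, 2)→(10, 14): d=(-4,12) inclusive
  edge (10, 14)→(1, 9): d=(-9,-5) inclusive
  edge (1, 9)→(14, 2): d=(13,-7) inclusive
    (6,1)@(13, 3): e=[8,114,6] → █
    (7,1)@(15, 3): e=[-16,124,20] → ·
    (4,2)@(9, 5): e=[48,76,4] → █
    (5,2)@(11, 5): e=[24,86,18] → █
    (6,2)@(13, 5): e=[0,96,32] → █  [on edge]
    (7,2)@(15, 5): e=[-24,106,46] → ·
    (2,3)@(5, 7): e=[88,38,2] → █
    (3,3)@(7, 7): e=[64,48,16] → █
    (6,3)@(13, 7): e=[-8,78,58] → ·
    (0,4)@(1, 9): e=[128,0,0] → █  [on edge]
    (1,4)@(3, 9): e=[104,10,14] → █
    (6,4)@(13, 9): e=[-16,60,84] → ·
    (5,5)@(11, 11): e=[0,32,96] → █  [on edge]
    (4,8)@(9, 17): e=[0,-32,160] → ·  [on edge]
  covered (19 px):
    · · · · · · · ·
    · · · · · · █ ·
    · · · · █ █ █ ·
    · · █ █ █ █ · ·
    █ █ █ █ █ █ · ·
    · · █ █ █ █ · ·
    · · · · █ · · ·
    · · · · · · · ·
    · · · · · · · ·
T1:
  2·area = 32  (B↔C swapped to make it positive)
  edge (16, 6)→(0, 6): d=(-16,0) inclusive
  edge (0, 6)→(6, 4): d=(6,-2) inclusive
  edge (6, 4)→(16, 6): d=(10,2) inclusive
    (7,0)@(15, 1): e=[80,0,-48] → ·  [on edge]
    (0,1)@(1, 3): e=[48,-16,0] → ·  [on edge]
    (4,1)@(9, 3): e=[48,0,-16] → ·  [on edge]
    (1,2)@(3, 5): e=[16,0,16] → █  [on edge]
    (2,2)@(5, 5): e=[16,4,12] → █
    (3,2)@(7, 5): e=[16,8,8] → █
    (4,2)@(9, 5): e=[16,12,4] → █
    (5,2)@(11, 5): e=[16,16,0] → █  [on edge]
    (6,2)@(13, 5): e=[16,20,-4] → ·
    (1,3)@(3, 7): e=[-16,12,36] → ·
    (2,3)@(5, 7): e=[-16,16,32] → ·
    (3,3)@(7, 7): e=[-16,20,28] → ·
  covered (5 px):
    · · · · · · · ·
    · · · · · · · ·
    · █ █ █ █ █ · ·
    · · · · · · · ·
    · · · · · · · ·
    · · · · · · · ·
    · · · · · · · ·
    · · · · · · · ·
    · · · · · · · ·

Result: [[1,2],[2,2],[3,2],[4,2],[5,2]]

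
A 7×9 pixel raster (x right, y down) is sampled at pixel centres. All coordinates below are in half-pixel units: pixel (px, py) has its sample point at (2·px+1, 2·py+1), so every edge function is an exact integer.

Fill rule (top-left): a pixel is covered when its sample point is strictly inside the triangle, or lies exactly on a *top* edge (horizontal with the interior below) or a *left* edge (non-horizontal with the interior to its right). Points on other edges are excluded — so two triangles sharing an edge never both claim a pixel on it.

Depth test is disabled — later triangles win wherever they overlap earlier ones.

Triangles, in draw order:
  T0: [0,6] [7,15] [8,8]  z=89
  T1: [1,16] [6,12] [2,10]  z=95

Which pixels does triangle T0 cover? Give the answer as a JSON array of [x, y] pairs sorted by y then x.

T0:
  2·area = 58  (B↔C swapped to make it positive)
  edge (0, 6)→(8, 8): d=(8,2) right/bottom  bias=-1
  edge (8, 8)→(7, 15): d=(-1,7) right/bottom  bias=-1
  edge (7, 15)→(0, 6): d=(-7,-9) top-left  bias=+0
    (4,0)@(9, 1): e=[-58,0,116] → ·  [on edge]
    (0,3)@(1, 7): e=[6,50,2] → █
    (1,3)@(3, 7): e=[2,36,20] → █
    (2,3)@(5, 7): e=[-2,22,38] → ·
    (0,4)@(1, 9): e=[22,48,-12] → ·
    (1,4)@(3, 9): e=[18,34,6] → █
    (2,4)@(5, 9): e=[14,20,24] → █
    (3,4)@(7, 9): e=[10,6,42] → █
    (4,4)@(9, 9): e=[6,-8,60] → ·
    (1,5)@(3, 11): e=[34,32,-8] → ·
    (2,5)@(5, 11): e=[30,18,10] → █
    (4,5)@(9, 11): e=[22,-10,46] → ·
    (3,7)@(7, 15): e=[58,0,0] → ·  [on edge]
  covered (8 px):
    · · · · · · ·
    · · · · · · ·
    · · · · · · ·
    █ █ · · · · ·
    · █ █ █ · · ·
    · · █ █ · · ·
    · · · █ · · ·
    · · · · · · ·
    · · · · · · ·
T1:
  2·area = 26  (B↔C swapped to make it positive)
  edge (1, 16)→(2, 10): d=(1,-6) top-left  bias=+0
  edge (2, 10)→(6, 12): d=(4,2) right/bottom  bias=-1
  edge (6, 12)→(1, 16): d=(-5,4) right/bottom  bias=-1
    (1,5)@(3, 11): e=[7,2,17] → █
    (2,5)@(5, 11): e=[19,-2,9] → ·
    (1,6)@(3, 13): e=[9,10,7] → █
    (2,6)@(5, 13): e=[21,6,-1] → ·
    (1,7)@(3, 15): e=[11,18,-3] → ·
  covered (2 px):
    · · · · · · ·
    · · · · · · ·
    · · · · · · ·
    · · · · · · ·
    · · · · · · ·
    · █ · · · · ·
    · █ · · · · ·
    · · · · · · ·
    · · · · · · ·

Result: [[0,3],[1,3],[1,4],[2,4],[3,4],[2,5],[3,5],[3,6]]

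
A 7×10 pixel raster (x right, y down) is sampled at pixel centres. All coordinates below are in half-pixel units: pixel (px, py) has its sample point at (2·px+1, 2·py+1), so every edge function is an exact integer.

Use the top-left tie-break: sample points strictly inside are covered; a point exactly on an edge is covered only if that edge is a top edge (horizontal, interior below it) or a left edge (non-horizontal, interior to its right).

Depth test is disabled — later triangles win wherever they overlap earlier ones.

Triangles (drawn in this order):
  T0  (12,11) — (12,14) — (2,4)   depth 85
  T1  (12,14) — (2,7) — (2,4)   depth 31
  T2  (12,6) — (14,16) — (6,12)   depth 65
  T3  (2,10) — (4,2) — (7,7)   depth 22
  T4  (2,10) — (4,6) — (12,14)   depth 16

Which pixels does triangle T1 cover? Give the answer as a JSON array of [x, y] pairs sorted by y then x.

T0:
  2·area = 30
  edge (12, 11)→(12, 14): d=(0,3) right/bottom  bias=-1
  edge (12, 14)→(2, 4): d=(-10,-10) top-left  bias=+0
  edge (2, 4)→(12, 11): d=(10,7) right/bottom  bias=-1
    (0,1)@(1, 3): e=[33,0,-3] → .  [on edge]
    (1,2)@(3, 5): e=[27,0,3] → X  [on edge]
    (2,2)@(5, 5): e=[21,20,-11] → .
    (1,3)@(3, 7): e=[27,-20,23] → .
    (2,3)@(5, 7): e=[21,0,9] → X  [on edge]
    (3,3)@(7, 7): e=[15,20,-5] → .
    (2,4)@(5, 9): e=[21,-20,29] → .
    (3,4)@(7, 9): e=[15,0,15] → X  [on edge]
    (4,4)@(9, 9): e=[9,20,1] → X
    (5,4)@(11, 9): e=[3,40,-13] → .
    (3,5)@(7, 11): e=[15,-20,35] → .
    (4,5)@(9, 11): e=[9,0,21] → X  [on edge]
    (5,6)@(11, 13): e=[3,0,27] → X  [on edge]
    (6,7)@(13, 15): e=[-3,0,33] → .  [on edge]
  covered (7 px):
    . . . . . . .
    . . . . . . .
    . X . . . . .
    . . X . . . .
    . . . X X . .
    . . . . X X .
    . . . . . X .
    . . . . . . .
    . . . . . . .
    . . . . . . .
T1:
  2·area = 30
  edge (12, 14)→(2, 7): d=(-10,-7) top-left  bias=+0
  edge (2, 7)→(2, 4): d=(0,-3) top-left  bias=+0
  edge (2, 4)→(12, 14): d=(10,10) right/bottom  bias=-1
    (0,1)@(1, 3): e=[33,-3,0] → .  [on edge]
    (1,2)@(3, 5): e=[27,3,0] → .  [on edge]
    (1,3)@(3, 7): e=[7,3,20] → X
    (2,3)@(5, 7): e=[21,9,0] → .  [on edge]
    (1,4)@(3, 9): e=[-13,3,40] → .
    (2,4)@(5, 9): e=[1,9,20] → X
    (3,4)@(7, 9): e=[15,15,0] → .  [on edge]
    (2,5)@(5, 11): e=[-19,9,40] → .
    (4,5)@(9, 11): e=[9,21,0] → .  [on edge]
    (5,6)@(11, 13): e=[3,27,0] → .  [on edge]
    (6,7)@(13, 15): e=[-3,33,0] → .  [on edge]
  covered (2 px):
    . . . . . . .
    . . . . . . .
    . . . . . . .
    . X . . . . .
    . . X . . . .
    . . . . . . .
    . . . . . . .
    . . . . . . .
    . . . . . . .
    . . . . . . .
T2:
  2·area = 72
  edge (12, 6)→(14, 16): d=(2,10) right/bottom  bias=-1
  edge (14, 16)→(6, 12): d=(-8,-4) top-left  bias=+0
  edge (6, 12)→(12, 6): d=(6,-6) top-left  bias=+0
    (5,0)@(11, 1): e=[0,108,-36] → .  [on edge]
    (6,2)@(13, 5): e=[-12,84,0] → .  [on edge]
    (5,3)@(11, 7): e=[12,60,0] → X  [on edge]
    (6,3)@(13, 7): e=[-8,68,12] → .
    (4,4)@(9, 9): e=[36,36,0] → X  [on edge]
    (6,4)@(13, 9): e=[-4,52,24] → .
    (3,5)@(7, 11): e=[60,12,0] → X  [on edge]
    (6,5)@(13, 11): e=[0,36,36] → .  [on edge]
    (2,6)@(5, 13): e=[84,-12,0] → .  [on edge]
    (3,6)@(7, 13): e=[64,-4,12] → .
    (4,6)@(9, 13): e=[44,4,24] → X
    (6,6)@(13, 13): e=[4,20,48] → X
    (1,7)@(3, 15): e=[108,-36,0] → .  [on edge]
    (0,8)@(1, 17): e=[132,-60,0] → .  [on edge]
  covered (10 px):
    . . . . . . .
    . . . . . . .
    . . . . . . .
    . . . . . X .
    . . . . X X .
    . . . X X X .
    . . . . X X X
    . . . . . . X
    . . . . . . .
    . . . . . . .
T3:
  2·area = 34
  edge (2, 10)→(4, 2): d=(2,-8) top-left  bias=+0
  edge (4, 2)→(7, 7): d=(3,5) right/bottom  bias=-1
  edge (7, 7)→(2, 10): d=(-5,3) right/bottom  bias=-1
    (2,2)@(5, 5): e=[14,4,16] → X
    (3,2)@(7, 5): e=[30,-6,10] → .
    (1,3)@(3, 7): e=[2,20,12] → X
    (3,3)@(7, 7): e=[34,0,0] → .  [on edge]
    (1,4)@(3, 9): e=[6,26,2] → X
    (2,4)@(5, 9): e=[22,16,-4] → .
    (1,5)@(3, 11): e=[10,32,-8] → .
    (6,8)@(13, 17): e=[102,0,-68] → .  [on edge]
  covered (4 px):
    . . . . . . .
    . . . . . . .
    . . X . . . .
    . X X . . . .
    . X . . . . .
    . . . . . . .
    . . . . . . .
    . . . . . . .
    . . . . . . .
    . . . . . . .
T4:
  2·area = 48
  edge (2, 10)→(4, 6): d=(2,-4) top-left  bias=+0
  edge (4, 6)→(12, 14): d=(8,8) right/bottom  bias=-1
  edge (12, 14)→(2, 10): d=(-10,-4) top-left  bias=+0
    (0,1)@(1, 3): e=[-18,0,66] → .  [on edge]
    (1,2)@(3, 5): e=[-6,0,54] → .  [on edge]
    (2,3)@(5, 7): e=[6,0,42] → .  [on edge]
    (1,4)@(3, 9): e=[2,32,14] → X
    (2,4)@(5, 9): e=[10,16,22] → X
    (3,4)@(7, 9): e=[18,0,30] → .  [on edge]
    (1,5)@(3, 11): e=[6,48,-6] → .
    (2,5)@(5, 11): e=[14,32,2] → X
    (3,5)@(7, 11): e=[22,16,10] → X
    (4,5)@(9, 11): e=[30,0,18] → .  [on edge]
    (2,6)@(5, 13): e=[18,48,-18] → .
    (3,6)@(7, 13): e=[26,32,-10] → .
    (5,6)@(11, 13): e=[42,0,6] → .  [on edge]
    (6,7)@(13, 15): e=[54,0,-6] → .  [on edge]
  covered (4 px):
    . . . . . . .
    . . . . . . .
    . . . . . . .
    . . . . . . .
    . X X . . . .
    . . X X . . .
    . . . . . . .
    . . . . . . .
    . . . . . . .
    . . . . . . .

Result: [[1,3],[2,4]]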